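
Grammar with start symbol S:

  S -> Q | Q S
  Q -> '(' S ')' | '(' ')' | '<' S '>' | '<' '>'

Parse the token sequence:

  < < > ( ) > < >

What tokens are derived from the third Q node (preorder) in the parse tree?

[S [Q < [S [Q < >] [S [Q ( )]]] >] [S [Q < >]]]

( )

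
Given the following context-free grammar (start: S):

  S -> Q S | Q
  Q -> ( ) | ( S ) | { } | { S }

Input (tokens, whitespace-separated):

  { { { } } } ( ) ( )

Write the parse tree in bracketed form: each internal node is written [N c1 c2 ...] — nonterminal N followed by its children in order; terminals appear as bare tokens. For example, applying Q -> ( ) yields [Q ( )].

S
Q S
{ S } S
{ Q } S
{ { S } } S
{ { Q } } S
{ { { } } } S
{ { { } } } Q S
{ { { } } } ( ) S
{ { { } } } ( ) Q
{ { { } } } ( ) ( )

[S [Q { [S [Q { [S [Q { }]] }]] }] [S [Q ( )] [S [Q ( )]]]]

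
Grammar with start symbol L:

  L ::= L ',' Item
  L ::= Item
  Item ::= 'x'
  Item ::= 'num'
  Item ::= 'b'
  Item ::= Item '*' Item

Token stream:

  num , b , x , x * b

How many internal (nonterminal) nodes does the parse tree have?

10

[L [L [L [L [Item num]] , [Item b]] , [Item x]] , [Item [Item x] * [Item b]]]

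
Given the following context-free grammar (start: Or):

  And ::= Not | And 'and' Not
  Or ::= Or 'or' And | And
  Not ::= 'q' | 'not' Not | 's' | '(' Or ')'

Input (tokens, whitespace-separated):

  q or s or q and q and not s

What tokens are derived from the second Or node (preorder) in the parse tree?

[Or [Or [Or [And [Not q]]] or [And [Not s]]] or [And [And [And [Not q]] and [Not q]] and [Not not [Not s]]]]

q or s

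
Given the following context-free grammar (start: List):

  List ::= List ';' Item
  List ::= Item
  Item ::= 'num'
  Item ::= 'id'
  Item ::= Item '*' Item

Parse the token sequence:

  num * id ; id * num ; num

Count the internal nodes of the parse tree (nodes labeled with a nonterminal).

[List [List [List [Item [Item num] * [Item id]]] ; [Item [Item id] * [Item num]]] ; [Item num]]

10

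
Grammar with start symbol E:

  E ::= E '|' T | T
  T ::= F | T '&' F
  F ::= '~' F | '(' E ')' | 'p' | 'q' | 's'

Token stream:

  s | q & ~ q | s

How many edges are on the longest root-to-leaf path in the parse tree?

[E [E [E [T [F s]]] | [T [T [F q]] & [F ~ [F q]]]] | [T [F s]]]

5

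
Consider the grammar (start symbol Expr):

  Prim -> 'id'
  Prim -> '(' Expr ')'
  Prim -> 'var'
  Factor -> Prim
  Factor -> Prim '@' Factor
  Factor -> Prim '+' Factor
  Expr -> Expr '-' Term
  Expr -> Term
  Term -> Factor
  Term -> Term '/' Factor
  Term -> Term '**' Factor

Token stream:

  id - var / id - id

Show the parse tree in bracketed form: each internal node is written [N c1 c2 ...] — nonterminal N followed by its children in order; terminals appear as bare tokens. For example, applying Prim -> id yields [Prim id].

[Expr [Expr [Expr [Term [Factor [Prim id]]]] - [Term [Term [Factor [Prim var]]] / [Factor [Prim id]]]] - [Term [Factor [Prim id]]]]

Expr
Expr - Term
Expr - Term - Term
Term - Term - Term
Factor - Term - Term
Prim - Term - Term
id - Term - Term
id - Term / Factor - Term
id - Factor / Factor - Term
id - Prim / Factor - Term
id - var / Factor - Term
id - var / Prim - Term
id - var / id - Term
id - var / id - Factor
id - var / id - Prim
id - var / id - id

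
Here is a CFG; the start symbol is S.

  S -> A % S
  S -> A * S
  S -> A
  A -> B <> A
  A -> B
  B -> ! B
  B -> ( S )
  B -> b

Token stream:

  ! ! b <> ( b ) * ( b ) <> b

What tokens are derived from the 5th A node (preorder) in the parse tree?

[S [A [B ! [B ! [B b]]] <> [A [B ( [S [A [B b]]] )]]] * [S [A [B ( [S [A [B b]]] )] <> [A [B b]]]]]

b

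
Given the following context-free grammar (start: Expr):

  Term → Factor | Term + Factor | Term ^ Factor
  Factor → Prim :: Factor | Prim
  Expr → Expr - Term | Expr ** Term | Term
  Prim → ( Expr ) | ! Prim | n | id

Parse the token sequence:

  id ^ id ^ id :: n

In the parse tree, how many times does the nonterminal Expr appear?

[Expr [Term [Term [Term [Factor [Prim id]]] ^ [Factor [Prim id]]] ^ [Factor [Prim id] :: [Factor [Prim n]]]]]

1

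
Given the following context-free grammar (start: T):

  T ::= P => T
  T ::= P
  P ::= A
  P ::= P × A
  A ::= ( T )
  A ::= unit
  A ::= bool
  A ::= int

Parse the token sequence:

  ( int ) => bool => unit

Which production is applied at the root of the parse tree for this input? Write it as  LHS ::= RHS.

[T [P [A ( [T [P [A int]]] )]] => [T [P [A bool]] => [T [P [A unit]]]]]

T ::= P => T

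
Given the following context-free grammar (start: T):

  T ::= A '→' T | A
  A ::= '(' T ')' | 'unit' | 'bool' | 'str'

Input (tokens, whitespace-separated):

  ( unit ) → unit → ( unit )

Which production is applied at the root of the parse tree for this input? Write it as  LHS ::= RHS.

[T [A ( [T [A unit]] )] → [T [A unit] → [T [A ( [T [A unit]] )]]]]

T ::= A '→' T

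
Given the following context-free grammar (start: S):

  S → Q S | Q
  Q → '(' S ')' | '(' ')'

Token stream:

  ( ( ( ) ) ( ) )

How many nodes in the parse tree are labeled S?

4

[S [Q ( [S [Q ( [S [Q ( )]] )] [S [Q ( )]]] )]]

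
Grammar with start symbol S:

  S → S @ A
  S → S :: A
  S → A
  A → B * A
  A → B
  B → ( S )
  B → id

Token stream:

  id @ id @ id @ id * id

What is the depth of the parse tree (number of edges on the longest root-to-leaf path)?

[S [S [S [S [A [B id]]] @ [A [B id]]] @ [A [B id]]] @ [A [B id] * [A [B id]]]]

6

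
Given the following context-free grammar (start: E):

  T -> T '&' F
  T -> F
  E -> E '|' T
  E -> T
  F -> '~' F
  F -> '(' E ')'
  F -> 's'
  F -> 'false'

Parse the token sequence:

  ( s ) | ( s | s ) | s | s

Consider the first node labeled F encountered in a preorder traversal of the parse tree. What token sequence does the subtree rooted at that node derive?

( s )

[E [E [E [E [T [F ( [E [T [F s]]] )]]] | [T [F ( [E [E [T [F s]]] | [T [F s]]] )]]] | [T [F s]]] | [T [F s]]]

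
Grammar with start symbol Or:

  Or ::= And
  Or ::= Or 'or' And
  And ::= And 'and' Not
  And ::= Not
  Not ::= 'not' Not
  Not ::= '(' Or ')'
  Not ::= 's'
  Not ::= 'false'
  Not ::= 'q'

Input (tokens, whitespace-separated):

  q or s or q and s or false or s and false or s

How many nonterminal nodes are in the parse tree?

[Or [Or [Or [Or [Or [Or [And [Not q]]] or [And [Not s]]] or [And [And [Not q]] and [Not s]]] or [And [Not false]]] or [And [And [Not s]] and [Not false]]] or [And [Not s]]]

22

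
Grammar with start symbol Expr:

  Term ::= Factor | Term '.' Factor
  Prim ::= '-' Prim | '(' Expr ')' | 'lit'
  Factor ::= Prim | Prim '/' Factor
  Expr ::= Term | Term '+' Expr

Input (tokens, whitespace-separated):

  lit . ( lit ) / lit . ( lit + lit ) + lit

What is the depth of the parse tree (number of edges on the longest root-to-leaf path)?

[Expr [Term [Term [Term [Factor [Prim lit]]] . [Factor [Prim ( [Expr [Term [Factor [Prim lit]]]] )] / [Factor [Prim lit]]]] . [Factor [Prim ( [Expr [Term [Factor [Prim lit]]] + [Expr [Term [Factor [Prim lit]]]]] )]]] + [Expr [Term [Factor [Prim lit]]]]]

9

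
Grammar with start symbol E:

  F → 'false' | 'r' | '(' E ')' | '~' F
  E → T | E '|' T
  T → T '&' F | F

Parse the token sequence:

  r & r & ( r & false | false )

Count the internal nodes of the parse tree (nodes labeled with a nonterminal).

[E [T [T [T [F r]] & [F r]] & [F ( [E [E [T [T [F r]] & [F false]]] | [T [F false]]] )]]]

15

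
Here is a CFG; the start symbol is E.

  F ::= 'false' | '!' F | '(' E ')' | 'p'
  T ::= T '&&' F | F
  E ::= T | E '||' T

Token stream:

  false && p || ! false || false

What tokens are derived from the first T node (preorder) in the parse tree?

[E [E [E [T [T [F false]] && [F p]]] || [T [F ! [F false]]]] || [T [F false]]]

false && p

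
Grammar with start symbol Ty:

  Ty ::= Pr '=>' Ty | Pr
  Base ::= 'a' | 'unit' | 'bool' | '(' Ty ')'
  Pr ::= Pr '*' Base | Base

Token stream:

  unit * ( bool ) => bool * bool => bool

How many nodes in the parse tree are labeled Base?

[Ty [Pr [Pr [Base unit]] * [Base ( [Ty [Pr [Base bool]]] )]] => [Ty [Pr [Pr [Base bool]] * [Base bool]] => [Ty [Pr [Base bool]]]]]

6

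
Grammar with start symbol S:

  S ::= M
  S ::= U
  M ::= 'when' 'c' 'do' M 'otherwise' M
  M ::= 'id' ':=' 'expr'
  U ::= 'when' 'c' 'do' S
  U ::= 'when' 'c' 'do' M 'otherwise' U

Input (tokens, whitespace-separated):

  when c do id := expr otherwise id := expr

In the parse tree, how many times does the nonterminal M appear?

[S [M when c do [M id := expr] otherwise [M id := expr]]]

3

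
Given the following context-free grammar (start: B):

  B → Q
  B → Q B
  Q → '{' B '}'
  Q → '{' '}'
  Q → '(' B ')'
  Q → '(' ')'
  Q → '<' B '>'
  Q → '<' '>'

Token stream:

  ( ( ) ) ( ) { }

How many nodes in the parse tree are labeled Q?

[B [Q ( [B [Q ( )]] )] [B [Q ( )] [B [Q { }]]]]

4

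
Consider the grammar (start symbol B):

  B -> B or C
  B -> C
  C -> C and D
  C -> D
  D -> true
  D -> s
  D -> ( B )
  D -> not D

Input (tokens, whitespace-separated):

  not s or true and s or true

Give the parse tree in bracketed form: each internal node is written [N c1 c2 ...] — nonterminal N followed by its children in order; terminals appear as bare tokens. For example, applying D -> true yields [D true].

[B [B [B [C [D not [D s]]]] or [C [C [D true]] and [D s]]] or [C [D true]]]

B
B or C
B or C or C
C or C or C
D or C or C
not D or C or C
not s or C or C
not s or C and D or C
not s or D and D or C
not s or true and D or C
not s or true and s or C
not s or true and s or D
not s or true and s or true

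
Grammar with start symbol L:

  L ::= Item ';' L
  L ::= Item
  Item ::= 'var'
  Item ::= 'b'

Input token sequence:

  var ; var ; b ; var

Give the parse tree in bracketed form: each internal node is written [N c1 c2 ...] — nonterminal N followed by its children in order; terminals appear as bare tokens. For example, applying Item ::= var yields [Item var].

L
Item ; L
var ; L
var ; Item ; L
var ; var ; L
var ; var ; Item ; L
var ; var ; b ; L
var ; var ; b ; Item
var ; var ; b ; var

[L [Item var] ; [L [Item var] ; [L [Item b] ; [L [Item var]]]]]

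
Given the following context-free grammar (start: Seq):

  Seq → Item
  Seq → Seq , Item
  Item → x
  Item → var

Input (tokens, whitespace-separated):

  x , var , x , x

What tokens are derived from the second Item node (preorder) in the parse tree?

var

[Seq [Seq [Seq [Seq [Item x]] , [Item var]] , [Item x]] , [Item x]]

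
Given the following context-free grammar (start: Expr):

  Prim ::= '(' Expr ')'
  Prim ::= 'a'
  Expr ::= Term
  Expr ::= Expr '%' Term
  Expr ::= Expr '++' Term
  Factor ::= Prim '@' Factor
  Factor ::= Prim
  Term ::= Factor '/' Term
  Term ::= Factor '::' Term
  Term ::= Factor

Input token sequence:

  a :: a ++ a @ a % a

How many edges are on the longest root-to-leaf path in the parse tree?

[Expr [Expr [Expr [Term [Factor [Prim a]] :: [Term [Factor [Prim a]]]]] ++ [Term [Factor [Prim a] @ [Factor [Prim a]]]]] % [Term [Factor [Prim a]]]]

7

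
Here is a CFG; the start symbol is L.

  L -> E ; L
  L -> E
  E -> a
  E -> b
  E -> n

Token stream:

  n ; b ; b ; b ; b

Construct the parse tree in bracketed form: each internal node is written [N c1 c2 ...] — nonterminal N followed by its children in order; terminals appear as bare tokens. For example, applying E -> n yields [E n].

[L [E n] ; [L [E b] ; [L [E b] ; [L [E b] ; [L [E b]]]]]]

L
E ; L
n ; L
n ; E ; L
n ; b ; L
n ; b ; E ; L
n ; b ; b ; L
n ; b ; b ; E ; L
n ; b ; b ; b ; L
n ; b ; b ; b ; E
n ; b ; b ; b ; b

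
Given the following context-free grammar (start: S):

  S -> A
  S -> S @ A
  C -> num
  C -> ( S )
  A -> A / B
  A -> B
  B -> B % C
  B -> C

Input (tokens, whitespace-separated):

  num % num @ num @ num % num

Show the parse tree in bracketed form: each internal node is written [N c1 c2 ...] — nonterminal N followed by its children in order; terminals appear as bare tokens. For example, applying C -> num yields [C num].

S
S @ A
S @ A @ A
A @ A @ A
B @ A @ A
B % C @ A @ A
C % C @ A @ A
num % C @ A @ A
num % num @ A @ A
num % num @ B @ A
num % num @ C @ A
num % num @ num @ A
num % num @ num @ B
num % num @ num @ B % C
num % num @ num @ C % C
num % num @ num @ num % C
num % num @ num @ num % num

[S [S [S [A [B [B [C num]] % [C num]]]] @ [A [B [C num]]]] @ [A [B [B [C num]] % [C num]]]]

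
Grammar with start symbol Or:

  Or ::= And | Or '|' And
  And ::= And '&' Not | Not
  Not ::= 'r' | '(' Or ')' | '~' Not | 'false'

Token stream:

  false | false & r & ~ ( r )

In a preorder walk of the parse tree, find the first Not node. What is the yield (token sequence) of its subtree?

[Or [Or [And [Not false]]] | [And [And [And [Not false]] & [Not r]] & [Not ~ [Not ( [Or [And [Not r]]] )]]]]

false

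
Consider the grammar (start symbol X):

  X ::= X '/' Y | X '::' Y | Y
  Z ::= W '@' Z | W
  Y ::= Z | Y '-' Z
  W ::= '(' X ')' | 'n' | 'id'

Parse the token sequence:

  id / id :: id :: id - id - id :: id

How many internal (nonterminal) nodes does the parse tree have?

26

[X [X [X [X [X [Y [Z [W id]]]] / [Y [Z [W id]]]] :: [Y [Z [W id]]]] :: [Y [Y [Y [Z [W id]]] - [Z [W id]]] - [Z [W id]]]] :: [Y [Z [W id]]]]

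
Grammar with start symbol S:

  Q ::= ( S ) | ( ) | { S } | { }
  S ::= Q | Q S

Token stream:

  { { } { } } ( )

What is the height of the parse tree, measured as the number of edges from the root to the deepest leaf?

[S [Q { [S [Q { }] [S [Q { }]]] }] [S [Q ( )]]]

5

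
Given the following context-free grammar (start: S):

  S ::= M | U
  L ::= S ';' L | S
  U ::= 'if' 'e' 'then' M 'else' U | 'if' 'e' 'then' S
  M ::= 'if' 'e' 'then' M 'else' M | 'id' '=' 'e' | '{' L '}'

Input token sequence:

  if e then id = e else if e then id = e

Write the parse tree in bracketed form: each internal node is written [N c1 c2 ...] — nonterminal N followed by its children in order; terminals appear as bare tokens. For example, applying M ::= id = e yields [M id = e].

S
U
if e then M else U
if e then id = e else U
if e then id = e else if e then S
if e then id = e else if e then M
if e then id = e else if e then id = e

[S [U if e then [M id = e] else [U if e then [S [M id = e]]]]]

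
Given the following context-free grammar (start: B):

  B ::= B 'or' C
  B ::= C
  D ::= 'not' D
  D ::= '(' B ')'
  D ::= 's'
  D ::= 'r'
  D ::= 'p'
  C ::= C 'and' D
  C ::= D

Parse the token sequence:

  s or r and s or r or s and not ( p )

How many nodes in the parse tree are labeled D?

8

[B [B [B [B [C [D s]]] or [C [C [D r]] and [D s]]] or [C [D r]]] or [C [C [D s]] and [D not [D ( [B [C [D p]]] )]]]]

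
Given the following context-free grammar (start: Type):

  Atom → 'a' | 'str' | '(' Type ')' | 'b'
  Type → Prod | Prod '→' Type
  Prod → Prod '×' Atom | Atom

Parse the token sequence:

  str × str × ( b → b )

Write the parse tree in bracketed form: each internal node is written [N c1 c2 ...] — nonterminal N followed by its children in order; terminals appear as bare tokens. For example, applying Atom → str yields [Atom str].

Type
Prod
Prod × Atom
Prod × Atom × Atom
Atom × Atom × Atom
str × Atom × Atom
str × str × Atom
str × str × ( Type )
str × str × ( Prod → Type )
str × str × ( Atom → Type )
str × str × ( b → Type )
str × str × ( b → Prod )
str × str × ( b → Atom )
str × str × ( b → b )

[Type [Prod [Prod [Prod [Atom str]] × [Atom str]] × [Atom ( [Type [Prod [Atom b]] → [Type [Prod [Atom b]]]] )]]]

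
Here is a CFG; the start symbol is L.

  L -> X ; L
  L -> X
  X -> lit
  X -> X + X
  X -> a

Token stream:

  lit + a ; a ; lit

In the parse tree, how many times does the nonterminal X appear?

5

[L [X [X lit] + [X a]] ; [L [X a] ; [L [X lit]]]]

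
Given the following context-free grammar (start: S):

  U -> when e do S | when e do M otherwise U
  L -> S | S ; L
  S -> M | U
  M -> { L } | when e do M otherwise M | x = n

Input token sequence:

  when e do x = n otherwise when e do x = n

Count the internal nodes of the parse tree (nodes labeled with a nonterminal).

6

[S [U when e do [M x = n] otherwise [U when e do [S [M x = n]]]]]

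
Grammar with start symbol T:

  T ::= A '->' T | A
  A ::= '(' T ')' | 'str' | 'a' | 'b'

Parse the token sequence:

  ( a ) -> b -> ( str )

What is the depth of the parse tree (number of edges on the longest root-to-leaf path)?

6

[T [A ( [T [A a]] )] -> [T [A b] -> [T [A ( [T [A str]] )]]]]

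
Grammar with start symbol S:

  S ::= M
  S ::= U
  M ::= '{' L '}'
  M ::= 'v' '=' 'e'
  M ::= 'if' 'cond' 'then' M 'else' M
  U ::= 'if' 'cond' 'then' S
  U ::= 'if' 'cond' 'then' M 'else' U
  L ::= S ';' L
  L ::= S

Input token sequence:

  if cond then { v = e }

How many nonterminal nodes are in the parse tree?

[S [U if cond then [S [M { [L [S [M v = e]]] }]]]]

7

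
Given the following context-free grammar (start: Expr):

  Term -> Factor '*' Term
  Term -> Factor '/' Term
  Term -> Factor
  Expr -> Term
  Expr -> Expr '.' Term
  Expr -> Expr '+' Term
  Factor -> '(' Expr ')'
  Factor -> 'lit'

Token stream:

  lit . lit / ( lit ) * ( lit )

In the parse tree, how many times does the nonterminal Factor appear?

6

[Expr [Expr [Term [Factor lit]]] . [Term [Factor lit] / [Term [Factor ( [Expr [Term [Factor lit]]] )] * [Term [Factor ( [Expr [Term [Factor lit]]] )]]]]]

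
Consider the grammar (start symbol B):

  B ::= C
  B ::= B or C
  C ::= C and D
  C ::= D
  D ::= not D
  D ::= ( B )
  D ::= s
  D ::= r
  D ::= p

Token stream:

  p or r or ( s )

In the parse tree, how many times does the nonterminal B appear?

4

[B [B [B [C [D p]]] or [C [D r]]] or [C [D ( [B [C [D s]]] )]]]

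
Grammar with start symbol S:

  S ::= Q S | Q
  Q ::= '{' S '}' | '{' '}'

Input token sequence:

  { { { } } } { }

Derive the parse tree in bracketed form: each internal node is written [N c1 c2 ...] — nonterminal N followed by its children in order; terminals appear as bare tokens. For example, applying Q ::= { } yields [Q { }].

S
Q S
{ S } S
{ Q } S
{ { S } } S
{ { Q } } S
{ { { } } } S
{ { { } } } Q
{ { { } } } { }

[S [Q { [S [Q { [S [Q { }]] }]] }] [S [Q { }]]]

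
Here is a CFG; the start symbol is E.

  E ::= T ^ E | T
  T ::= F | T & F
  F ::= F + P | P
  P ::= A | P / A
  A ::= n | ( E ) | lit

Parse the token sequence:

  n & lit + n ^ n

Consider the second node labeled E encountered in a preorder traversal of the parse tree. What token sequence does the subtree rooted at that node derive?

[E [T [T [F [P [A n]]]] & [F [F [P [A lit]]] + [P [A n]]]] ^ [E [T [F [P [A n]]]]]]

n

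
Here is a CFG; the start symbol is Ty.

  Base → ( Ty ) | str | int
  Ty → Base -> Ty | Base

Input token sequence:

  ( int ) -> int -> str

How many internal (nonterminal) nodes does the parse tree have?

[Ty [Base ( [Ty [Base int]] )] -> [Ty [Base int] -> [Ty [Base str]]]]

8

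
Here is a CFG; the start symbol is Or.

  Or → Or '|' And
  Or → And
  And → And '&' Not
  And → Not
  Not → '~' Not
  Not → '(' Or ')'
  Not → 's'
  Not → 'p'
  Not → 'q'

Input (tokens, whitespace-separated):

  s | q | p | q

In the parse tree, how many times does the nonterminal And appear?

[Or [Or [Or [Or [And [Not s]]] | [And [Not q]]] | [And [Not p]]] | [And [Not q]]]

4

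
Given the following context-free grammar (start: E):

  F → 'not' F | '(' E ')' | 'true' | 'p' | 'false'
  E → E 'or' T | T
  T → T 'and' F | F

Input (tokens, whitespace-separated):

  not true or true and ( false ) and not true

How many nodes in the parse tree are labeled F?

[E [E [T [F not [F true]]]] or [T [T [T [F true]] and [F ( [E [T [F false]]] )]] and [F not [F true]]]]

7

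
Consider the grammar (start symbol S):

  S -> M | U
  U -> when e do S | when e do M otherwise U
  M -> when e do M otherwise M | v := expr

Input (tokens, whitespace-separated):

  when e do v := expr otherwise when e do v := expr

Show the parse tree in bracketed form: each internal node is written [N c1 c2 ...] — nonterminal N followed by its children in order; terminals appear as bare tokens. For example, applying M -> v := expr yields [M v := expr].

S
U
when e do M otherwise U
when e do v := expr otherwise U
when e do v := expr otherwise when e do S
when e do v := expr otherwise when e do M
when e do v := expr otherwise when e do v := expr

[S [U when e do [M v := expr] otherwise [U when e do [S [M v := expr]]]]]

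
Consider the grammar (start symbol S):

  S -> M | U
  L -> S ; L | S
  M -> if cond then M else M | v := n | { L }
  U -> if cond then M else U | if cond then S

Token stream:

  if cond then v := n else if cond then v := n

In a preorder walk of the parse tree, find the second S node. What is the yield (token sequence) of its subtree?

v := n

[S [U if cond then [M v := n] else [U if cond then [S [M v := n]]]]]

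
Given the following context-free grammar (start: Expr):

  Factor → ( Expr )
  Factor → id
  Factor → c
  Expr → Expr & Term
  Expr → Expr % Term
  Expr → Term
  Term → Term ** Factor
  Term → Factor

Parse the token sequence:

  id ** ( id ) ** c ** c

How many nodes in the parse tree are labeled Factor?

5

[Expr [Term [Term [Term [Term [Factor id]] ** [Factor ( [Expr [Term [Factor id]]] )]] ** [Factor c]] ** [Factor c]]]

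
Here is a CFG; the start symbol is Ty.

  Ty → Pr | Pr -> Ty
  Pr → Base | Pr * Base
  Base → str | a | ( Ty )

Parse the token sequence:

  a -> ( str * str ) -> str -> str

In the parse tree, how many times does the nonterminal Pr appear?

6

[Ty [Pr [Base a]] -> [Ty [Pr [Base ( [Ty [Pr [Pr [Base str]] * [Base str]]] )]] -> [Ty [Pr [Base str]] -> [Ty [Pr [Base str]]]]]]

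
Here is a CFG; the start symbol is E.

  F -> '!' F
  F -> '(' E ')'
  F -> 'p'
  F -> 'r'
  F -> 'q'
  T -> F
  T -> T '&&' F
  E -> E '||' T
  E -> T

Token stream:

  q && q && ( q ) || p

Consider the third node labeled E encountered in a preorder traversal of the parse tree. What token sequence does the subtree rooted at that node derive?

[E [E [T [T [T [F q]] && [F q]] && [F ( [E [T [F q]]] )]]] || [T [F p]]]

q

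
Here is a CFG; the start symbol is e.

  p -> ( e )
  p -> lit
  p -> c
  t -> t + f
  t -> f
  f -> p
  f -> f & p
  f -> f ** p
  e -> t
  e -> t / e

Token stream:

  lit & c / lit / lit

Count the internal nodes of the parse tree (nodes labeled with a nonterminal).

14

[e [t [f [f [p lit]] & [p c]]] / [e [t [f [p lit]]] / [e [t [f [p lit]]]]]]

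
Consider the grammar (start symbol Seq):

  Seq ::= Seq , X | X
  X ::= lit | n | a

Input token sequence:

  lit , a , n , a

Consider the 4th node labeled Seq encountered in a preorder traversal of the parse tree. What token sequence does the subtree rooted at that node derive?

[Seq [Seq [Seq [Seq [X lit]] , [X a]] , [X n]] , [X a]]

lit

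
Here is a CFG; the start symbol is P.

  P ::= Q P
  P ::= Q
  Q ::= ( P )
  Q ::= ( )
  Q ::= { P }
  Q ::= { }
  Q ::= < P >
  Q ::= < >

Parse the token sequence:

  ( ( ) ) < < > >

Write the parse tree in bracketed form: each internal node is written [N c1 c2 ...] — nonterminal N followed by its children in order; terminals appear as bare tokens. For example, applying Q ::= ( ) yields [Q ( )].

P
Q P
( P ) P
( Q ) P
( ( ) ) P
( ( ) ) Q
( ( ) ) < P >
( ( ) ) < Q >
( ( ) ) < < > >

[P [Q ( [P [Q ( )]] )] [P [Q < [P [Q < >]] >]]]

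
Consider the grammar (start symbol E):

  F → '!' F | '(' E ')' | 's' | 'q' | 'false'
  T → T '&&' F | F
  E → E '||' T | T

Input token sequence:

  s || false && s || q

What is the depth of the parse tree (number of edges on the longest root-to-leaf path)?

5

[E [E [E [T [F s]]] || [T [T [F false]] && [F s]]] || [T [F q]]]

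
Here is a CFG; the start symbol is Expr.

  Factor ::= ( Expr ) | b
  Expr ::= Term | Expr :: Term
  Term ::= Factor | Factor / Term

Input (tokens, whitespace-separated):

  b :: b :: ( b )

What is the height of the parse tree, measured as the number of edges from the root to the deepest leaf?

6

[Expr [Expr [Expr [Term [Factor b]]] :: [Term [Factor b]]] :: [Term [Factor ( [Expr [Term [Factor b]]] )]]]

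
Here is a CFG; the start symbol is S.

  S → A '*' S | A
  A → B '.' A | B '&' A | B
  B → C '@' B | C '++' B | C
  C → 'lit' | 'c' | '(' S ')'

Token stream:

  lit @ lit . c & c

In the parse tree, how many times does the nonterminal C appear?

4

[S [A [B [C lit] @ [B [C lit]]] . [A [B [C c]] & [A [B [C c]]]]]]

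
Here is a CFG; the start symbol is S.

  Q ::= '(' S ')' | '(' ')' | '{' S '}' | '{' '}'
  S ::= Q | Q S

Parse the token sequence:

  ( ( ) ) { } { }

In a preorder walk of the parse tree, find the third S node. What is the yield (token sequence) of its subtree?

{ } { }

[S [Q ( [S [Q ( )]] )] [S [Q { }] [S [Q { }]]]]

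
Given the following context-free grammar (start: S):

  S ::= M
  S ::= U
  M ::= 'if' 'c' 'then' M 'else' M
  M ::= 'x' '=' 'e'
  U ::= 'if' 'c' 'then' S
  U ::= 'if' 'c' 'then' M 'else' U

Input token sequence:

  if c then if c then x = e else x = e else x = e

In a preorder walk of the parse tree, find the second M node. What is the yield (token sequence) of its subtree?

[S [M if c then [M if c then [M x = e] else [M x = e]] else [M x = e]]]

if c then x = e else x = e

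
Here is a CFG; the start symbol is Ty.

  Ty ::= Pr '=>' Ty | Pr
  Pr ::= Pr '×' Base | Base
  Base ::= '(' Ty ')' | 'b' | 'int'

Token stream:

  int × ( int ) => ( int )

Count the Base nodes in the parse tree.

[Ty [Pr [Pr [Base int]] × [Base ( [Ty [Pr [Base int]]] )]] => [Ty [Pr [Base ( [Ty [Pr [Base int]]] )]]]]

5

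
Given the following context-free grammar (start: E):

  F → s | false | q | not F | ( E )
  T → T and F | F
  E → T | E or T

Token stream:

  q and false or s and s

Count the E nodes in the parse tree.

2

[E [E [T [T [F q]] and [F false]]] or [T [T [F s]] and [F s]]]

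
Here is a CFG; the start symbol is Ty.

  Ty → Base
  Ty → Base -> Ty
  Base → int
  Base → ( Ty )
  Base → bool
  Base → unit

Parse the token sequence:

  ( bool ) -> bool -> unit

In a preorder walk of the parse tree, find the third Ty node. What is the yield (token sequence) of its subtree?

bool -> unit

[Ty [Base ( [Ty [Base bool]] )] -> [Ty [Base bool] -> [Ty [Base unit]]]]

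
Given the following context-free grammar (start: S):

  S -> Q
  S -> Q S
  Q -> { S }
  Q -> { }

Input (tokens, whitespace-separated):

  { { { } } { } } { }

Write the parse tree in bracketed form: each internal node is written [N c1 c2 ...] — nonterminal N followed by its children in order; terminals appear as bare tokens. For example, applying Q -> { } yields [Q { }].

[S [Q { [S [Q { [S [Q { }]] }] [S [Q { }]]] }] [S [Q { }]]]

S
Q S
{ S } S
{ Q S } S
{ { S } S } S
{ { Q } S } S
{ { { } } S } S
{ { { } } Q } S
{ { { } } { } } S
{ { { } } { } } Q
{ { { } } { } } { }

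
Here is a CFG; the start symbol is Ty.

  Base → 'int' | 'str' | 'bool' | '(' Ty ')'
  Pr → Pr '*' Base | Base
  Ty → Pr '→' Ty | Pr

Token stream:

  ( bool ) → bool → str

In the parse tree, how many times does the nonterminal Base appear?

4

[Ty [Pr [Base ( [Ty [Pr [Base bool]]] )]] → [Ty [Pr [Base bool]] → [Ty [Pr [Base str]]]]]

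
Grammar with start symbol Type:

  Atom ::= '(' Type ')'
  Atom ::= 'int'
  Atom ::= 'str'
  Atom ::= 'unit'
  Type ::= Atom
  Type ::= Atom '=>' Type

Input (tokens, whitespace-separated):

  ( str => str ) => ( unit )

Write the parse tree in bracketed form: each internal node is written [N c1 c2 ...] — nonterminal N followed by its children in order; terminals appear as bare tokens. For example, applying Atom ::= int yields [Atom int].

[Type [Atom ( [Type [Atom str] => [Type [Atom str]]] )] => [Type [Atom ( [Type [Atom unit]] )]]]

Type
Atom => Type
( Type ) => Type
( Atom => Type ) => Type
( str => Type ) => Type
( str => Atom ) => Type
( str => str ) => Type
( str => str ) => Atom
( str => str ) => ( Type )
( str => str ) => ( Atom )
( str => str ) => ( unit )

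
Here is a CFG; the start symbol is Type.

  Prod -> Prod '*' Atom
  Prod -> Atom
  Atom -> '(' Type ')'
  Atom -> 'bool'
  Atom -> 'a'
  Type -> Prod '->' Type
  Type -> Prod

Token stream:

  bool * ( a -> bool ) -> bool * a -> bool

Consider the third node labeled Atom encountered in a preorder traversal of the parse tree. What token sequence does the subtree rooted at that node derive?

a

[Type [Prod [Prod [Atom bool]] * [Atom ( [Type [Prod [Atom a]] -> [Type [Prod [Atom bool]]]] )]] -> [Type [Prod [Prod [Atom bool]] * [Atom a]] -> [Type [Prod [Atom bool]]]]]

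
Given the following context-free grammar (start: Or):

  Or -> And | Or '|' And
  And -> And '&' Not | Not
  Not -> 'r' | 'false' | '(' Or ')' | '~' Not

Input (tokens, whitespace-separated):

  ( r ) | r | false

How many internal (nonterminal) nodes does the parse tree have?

12

[Or [Or [Or [And [Not ( [Or [And [Not r]]] )]]] | [And [Not r]]] | [And [Not false]]]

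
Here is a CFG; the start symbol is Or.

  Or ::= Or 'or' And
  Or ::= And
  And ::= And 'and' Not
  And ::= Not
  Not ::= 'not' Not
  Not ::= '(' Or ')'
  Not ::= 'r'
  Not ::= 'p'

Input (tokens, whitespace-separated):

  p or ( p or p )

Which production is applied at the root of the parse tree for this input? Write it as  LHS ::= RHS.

Or ::= Or 'or' And

[Or [Or [And [Not p]]] or [And [Not ( [Or [Or [And [Not p]]] or [And [Not p]]] )]]]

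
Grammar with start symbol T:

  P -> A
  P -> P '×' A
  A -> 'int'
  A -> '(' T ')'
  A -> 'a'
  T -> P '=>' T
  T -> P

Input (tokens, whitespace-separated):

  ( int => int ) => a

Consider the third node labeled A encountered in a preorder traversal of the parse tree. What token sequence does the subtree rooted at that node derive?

int

[T [P [A ( [T [P [A int]] => [T [P [A int]]]] )]] => [T [P [A a]]]]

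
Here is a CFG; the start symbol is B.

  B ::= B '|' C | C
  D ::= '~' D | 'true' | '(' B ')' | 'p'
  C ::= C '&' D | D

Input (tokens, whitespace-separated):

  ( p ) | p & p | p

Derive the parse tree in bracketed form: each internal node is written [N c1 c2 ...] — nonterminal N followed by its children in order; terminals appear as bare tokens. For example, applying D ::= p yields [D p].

[B [B [B [C [D ( [B [C [D p]]] )]]] | [C [C [D p]] & [D p]]] | [C [D p]]]

B
B | C
B | C | C
C | C | C
D | C | C
( B ) | C | C
( C ) | C | C
( D ) | C | C
( p ) | C | C
( p ) | C & D | C
( p ) | D & D | C
( p ) | p & D | C
( p ) | p & p | C
( p ) | p & p | D
( p ) | p & p | p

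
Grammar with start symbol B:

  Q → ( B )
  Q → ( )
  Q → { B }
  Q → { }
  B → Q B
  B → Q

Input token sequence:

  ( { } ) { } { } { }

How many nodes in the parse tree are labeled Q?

5

[B [Q ( [B [Q { }]] )] [B [Q { }] [B [Q { }] [B [Q { }]]]]]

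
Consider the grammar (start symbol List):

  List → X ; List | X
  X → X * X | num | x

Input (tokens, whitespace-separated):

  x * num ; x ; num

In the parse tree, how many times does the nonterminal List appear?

3

[List [X [X x] * [X num]] ; [List [X x] ; [List [X num]]]]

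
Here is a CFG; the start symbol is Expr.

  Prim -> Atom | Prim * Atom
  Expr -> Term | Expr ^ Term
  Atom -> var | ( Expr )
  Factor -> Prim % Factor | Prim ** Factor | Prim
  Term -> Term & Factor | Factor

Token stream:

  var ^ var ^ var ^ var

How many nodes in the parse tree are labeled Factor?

[Expr [Expr [Expr [Expr [Term [Factor [Prim [Atom var]]]]] ^ [Term [Factor [Prim [Atom var]]]]] ^ [Term [Factor [Prim [Atom var]]]]] ^ [Term [Factor [Prim [Atom var]]]]]

4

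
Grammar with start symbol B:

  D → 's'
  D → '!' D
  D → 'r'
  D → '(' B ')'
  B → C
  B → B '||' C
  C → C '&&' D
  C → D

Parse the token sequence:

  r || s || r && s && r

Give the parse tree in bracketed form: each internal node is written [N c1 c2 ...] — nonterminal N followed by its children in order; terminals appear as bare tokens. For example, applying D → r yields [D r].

B
B || C
B || C || C
C || C || C
D || C || C
r || C || C
r || D || C
r || s || C
r || s || C && D
r || s || C && D && D
r || s || D && D && D
r || s || r && D && D
r || s || r && s && D
r || s || r && s && r

[B [B [B [C [D r]]] || [C [D s]]] || [C [C [C [D r]] && [D s]] && [D r]]]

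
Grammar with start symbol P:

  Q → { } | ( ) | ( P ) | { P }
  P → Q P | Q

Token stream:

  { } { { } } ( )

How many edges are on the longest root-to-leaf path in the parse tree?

[P [Q { }] [P [Q { [P [Q { }]] }] [P [Q ( )]]]]

5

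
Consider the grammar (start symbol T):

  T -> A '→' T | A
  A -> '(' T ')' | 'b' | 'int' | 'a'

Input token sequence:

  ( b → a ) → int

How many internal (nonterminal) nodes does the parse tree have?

8

[T [A ( [T [A b] → [T [A a]]] )] → [T [A int]]]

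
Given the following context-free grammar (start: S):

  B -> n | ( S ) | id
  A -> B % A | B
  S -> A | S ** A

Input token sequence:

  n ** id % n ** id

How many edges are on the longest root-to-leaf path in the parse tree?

5

[S [S [S [A [B n]]] ** [A [B id] % [A [B n]]]] ** [A [B id]]]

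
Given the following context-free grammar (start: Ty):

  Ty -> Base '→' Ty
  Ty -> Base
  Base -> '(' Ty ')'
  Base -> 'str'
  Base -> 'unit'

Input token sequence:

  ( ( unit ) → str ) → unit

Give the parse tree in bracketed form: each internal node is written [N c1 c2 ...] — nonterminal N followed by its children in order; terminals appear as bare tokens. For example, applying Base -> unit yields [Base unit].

Ty
Base → Ty
( Ty ) → Ty
( Base → Ty ) → Ty
( ( Ty ) → Ty ) → Ty
( ( Base ) → Ty ) → Ty
( ( unit ) → Ty ) → Ty
( ( unit ) → Base ) → Ty
( ( unit ) → str ) → Ty
( ( unit ) → str ) → Base
( ( unit ) → str ) → unit

[Ty [Base ( [Ty [Base ( [Ty [Base unit]] )] → [Ty [Base str]]] )] → [Ty [Base unit]]]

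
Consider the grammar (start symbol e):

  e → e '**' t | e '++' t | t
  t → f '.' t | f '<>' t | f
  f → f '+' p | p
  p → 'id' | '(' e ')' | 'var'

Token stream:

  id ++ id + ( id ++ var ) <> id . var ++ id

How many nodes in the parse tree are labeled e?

5

[e [e [e [t [f [p id]]]] ++ [t [f [f [p id]] + [p ( [e [e [t [f [p id]]]] ++ [t [f [p var]]]] )]] <> [t [f [p id]] . [t [f [p var]]]]]] ++ [t [f [p id]]]]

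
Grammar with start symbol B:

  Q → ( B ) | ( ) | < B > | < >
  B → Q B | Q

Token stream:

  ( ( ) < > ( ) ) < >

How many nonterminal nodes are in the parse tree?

10

[B [Q ( [B [Q ( )] [B [Q < >] [B [Q ( )]]]] )] [B [Q < >]]]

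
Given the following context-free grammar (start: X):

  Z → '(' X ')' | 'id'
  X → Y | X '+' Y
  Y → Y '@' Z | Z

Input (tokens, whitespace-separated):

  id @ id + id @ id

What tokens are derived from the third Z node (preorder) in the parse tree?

id

[X [X [Y [Y [Z id]] @ [Z id]]] + [Y [Y [Z id]] @ [Z id]]]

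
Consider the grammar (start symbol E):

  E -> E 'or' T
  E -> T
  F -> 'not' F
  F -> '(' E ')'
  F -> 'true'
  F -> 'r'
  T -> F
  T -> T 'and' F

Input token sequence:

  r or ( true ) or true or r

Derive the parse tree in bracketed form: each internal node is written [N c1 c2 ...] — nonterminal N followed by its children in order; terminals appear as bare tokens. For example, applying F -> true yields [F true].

E
E or T
E or T or T
E or T or T or T
T or T or T or T
F or T or T or T
r or T or T or T
r or F or T or T
r or ( E ) or T or T
r or ( T ) or T or T
r or ( F ) or T or T
r or ( true ) or T or T
r or ( true ) or F or T
r or ( true ) or true or T
r or ( true ) or true or F
r or ( true ) or true or r

[E [E [E [E [T [F r]]] or [T [F ( [E [T [F true]]] )]]] or [T [F true]]] or [T [F r]]]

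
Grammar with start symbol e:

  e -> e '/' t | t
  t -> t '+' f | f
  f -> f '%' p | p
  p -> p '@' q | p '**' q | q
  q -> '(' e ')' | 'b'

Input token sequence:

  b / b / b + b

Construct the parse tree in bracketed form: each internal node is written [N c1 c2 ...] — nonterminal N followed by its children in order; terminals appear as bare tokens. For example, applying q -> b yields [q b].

e
e / t
e / t / t
t / t / t
f / t / t
p / t / t
q / t / t
b / t / t
b / f / t
b / p / t
b / q / t
b / b / t
b / b / t + f
b / b / f + f
b / b / p + f
b / b / q + f
b / b / b + f
b / b / b + p
b / b / b + q
b / b / b + b

[e [e [e [t [f [p [q b]]]]] / [t [f [p [q b]]]]] / [t [t [f [p [q b]]]] + [f [p [q b]]]]]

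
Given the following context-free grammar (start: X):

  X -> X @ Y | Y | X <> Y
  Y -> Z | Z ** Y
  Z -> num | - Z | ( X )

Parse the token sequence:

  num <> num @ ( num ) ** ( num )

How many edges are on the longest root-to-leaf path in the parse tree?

[X [X [X [Y [Z num]]] <> [Y [Z num]]] @ [Y [Z ( [X [Y [Z num]]] )] ** [Y [Z ( [X [Y [Z num]]] )]]]]

7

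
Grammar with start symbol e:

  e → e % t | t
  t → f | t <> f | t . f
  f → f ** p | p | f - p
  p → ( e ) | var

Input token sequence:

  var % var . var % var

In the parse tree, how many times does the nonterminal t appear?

4

[e [e [e [t [f [p var]]]] % [t [t [f [p var]]] . [f [p var]]]] % [t [f [p var]]]]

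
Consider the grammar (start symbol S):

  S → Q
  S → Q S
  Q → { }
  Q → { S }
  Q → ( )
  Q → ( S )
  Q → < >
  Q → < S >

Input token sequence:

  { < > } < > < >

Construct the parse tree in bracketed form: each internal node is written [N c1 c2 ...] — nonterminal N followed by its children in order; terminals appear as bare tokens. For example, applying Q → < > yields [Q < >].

S
Q S
{ S } S
{ Q } S
{ < > } S
{ < > } Q S
{ < > } < > S
{ < > } < > Q
{ < > } < > < >

[S [Q { [S [Q < >]] }] [S [Q < >] [S [Q < >]]]]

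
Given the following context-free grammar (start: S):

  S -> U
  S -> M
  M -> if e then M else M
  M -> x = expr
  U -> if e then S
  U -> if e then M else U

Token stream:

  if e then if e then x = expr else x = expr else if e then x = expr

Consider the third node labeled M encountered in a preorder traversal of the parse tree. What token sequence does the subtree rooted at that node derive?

[S [U if e then [M if e then [M x = expr] else [M x = expr]] else [U if e then [S [M x = expr]]]]]

x = expr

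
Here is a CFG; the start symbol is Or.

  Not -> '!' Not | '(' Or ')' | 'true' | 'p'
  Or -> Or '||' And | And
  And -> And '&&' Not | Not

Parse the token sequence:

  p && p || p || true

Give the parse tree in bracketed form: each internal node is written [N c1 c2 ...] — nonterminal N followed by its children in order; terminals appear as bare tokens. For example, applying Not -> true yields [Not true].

[Or [Or [Or [And [And [Not p]] && [Not p]]] || [And [Not p]]] || [And [Not true]]]

Or
Or || And
Or || And || And
And || And || And
And && Not || And || And
Not && Not || And || And
p && Not || And || And
p && p || And || And
p && p || Not || And
p && p || p || And
p && p || p || Not
p && p || p || true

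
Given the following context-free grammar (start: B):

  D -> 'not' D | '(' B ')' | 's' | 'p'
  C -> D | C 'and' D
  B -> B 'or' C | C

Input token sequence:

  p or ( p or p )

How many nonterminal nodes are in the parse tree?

[B [B [C [D p]]] or [C [D ( [B [B [C [D p]]] or [C [D p]]] )]]]

12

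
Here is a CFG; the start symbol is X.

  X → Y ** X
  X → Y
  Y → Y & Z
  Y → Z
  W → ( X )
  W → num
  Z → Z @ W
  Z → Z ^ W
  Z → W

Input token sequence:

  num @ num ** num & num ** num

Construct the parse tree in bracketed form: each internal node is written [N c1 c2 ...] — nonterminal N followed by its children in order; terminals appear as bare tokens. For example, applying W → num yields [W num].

X
Y ** X
Z ** X
Z @ W ** X
W @ W ** X
num @ W ** X
num @ num ** X
num @ num ** Y ** X
num @ num ** Y & Z ** X
num @ num ** Z & Z ** X
num @ num ** W & Z ** X
num @ num ** num & Z ** X
num @ num ** num & W ** X
num @ num ** num & num ** X
num @ num ** num & num ** Y
num @ num ** num & num ** Z
num @ num ** num & num ** W
num @ num ** num & num ** num

[X [Y [Z [Z [W num]] @ [W num]]] ** [X [Y [Y [Z [W num]]] & [Z [W num]]] ** [X [Y [Z [W num]]]]]]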